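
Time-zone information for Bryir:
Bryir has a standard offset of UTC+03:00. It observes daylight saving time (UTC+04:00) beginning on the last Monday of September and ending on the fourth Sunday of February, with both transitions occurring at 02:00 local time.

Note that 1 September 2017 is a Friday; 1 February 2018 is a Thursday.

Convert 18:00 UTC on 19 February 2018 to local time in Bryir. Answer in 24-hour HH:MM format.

1 September 2017 is a Friday, so Mondays fall on 4, 11, 18, 25; the last is September 25.
1 February 2018 is a Thursday, so the first Sunday is February 4 and the fourth is February 25.
At the standard offset (UTC+03:00), 18:00 UTC + 3h = 21:00 Bryir standard time.
Daylight saving runs 25 September 2017 – 25 February 2018; the standard-time date in Bryir, 19 February 2018, is inside that window, so Bryir is at UTC+04:00.
18:00 UTC + 4h = 22:00 local.

22:00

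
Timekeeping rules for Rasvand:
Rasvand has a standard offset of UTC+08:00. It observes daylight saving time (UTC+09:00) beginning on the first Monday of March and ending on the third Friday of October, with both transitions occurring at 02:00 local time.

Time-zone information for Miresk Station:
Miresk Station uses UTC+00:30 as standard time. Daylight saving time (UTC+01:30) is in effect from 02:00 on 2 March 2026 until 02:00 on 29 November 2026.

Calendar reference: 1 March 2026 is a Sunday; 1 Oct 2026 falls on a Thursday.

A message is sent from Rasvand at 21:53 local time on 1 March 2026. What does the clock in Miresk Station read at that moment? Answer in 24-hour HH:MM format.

14:23

1 March 2026 is a Sunday, so the first Monday is March 2.
1 October 2026 is a Thursday, so the first Friday is October 2 and the third is October 16.
1 March 2026 is outside the daylight-saving period (2 March – 16 October), so Rasvand is on standard time, UTC+08:00.
21:53 Rasvand − 8h = 13:53 UTC.
At the standard offset (UTC+00:30), 13:53 UTC + 0h30m = 14:23 Miresk Station standard time.
The standard-time date in Miresk Station, 1 March 2026, does not fall between 2 March and 29 November, so daylight saving is not in effect and Miresk Station is at UTC+00:30.
13:53 UTC + 0h30m = 14:23 Miresk Station.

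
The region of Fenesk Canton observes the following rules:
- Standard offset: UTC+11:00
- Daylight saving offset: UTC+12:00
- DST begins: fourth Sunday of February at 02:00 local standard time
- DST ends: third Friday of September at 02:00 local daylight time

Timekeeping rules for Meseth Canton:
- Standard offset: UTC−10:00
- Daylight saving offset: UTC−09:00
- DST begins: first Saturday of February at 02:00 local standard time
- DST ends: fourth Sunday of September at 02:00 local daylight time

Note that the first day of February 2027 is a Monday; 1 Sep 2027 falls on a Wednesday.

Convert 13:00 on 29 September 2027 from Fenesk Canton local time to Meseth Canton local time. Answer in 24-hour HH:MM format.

16:00

1 February 2027 is a Monday, so the first Sunday is February 7 and the fourth is February 28.
1 September 2027 is a Wednesday, so the first Friday is September 3 and the third is September 17.
29 September 2027 does not fall between 28 February and 17 September, so daylight saving is not in effect and Fenesk Canton is at UTC+11:00.
13:00 Fenesk Canton − 11h = 02:00 UTC.
1 February 2027 is a Monday, so the first Saturday is February 6.
1 September 2027 is a Wednesday, so the first Sunday is September 5 and the fourth is September 26.
At the standard offset (UTC−10:00), 02:00 UTC − 10h = 16:00 Meseth Canton standard time (rolling into the previous day, 28 September 2027).
The standard-time date in Meseth Canton, 28 September 2027, is outside the daylight-saving period (6 February – 26 September), so Meseth Canton is on standard time, UTC−10:00.
02:00 UTC − 10h = 16:00 Meseth Canton (rolling into the previous day, 28 September 2027).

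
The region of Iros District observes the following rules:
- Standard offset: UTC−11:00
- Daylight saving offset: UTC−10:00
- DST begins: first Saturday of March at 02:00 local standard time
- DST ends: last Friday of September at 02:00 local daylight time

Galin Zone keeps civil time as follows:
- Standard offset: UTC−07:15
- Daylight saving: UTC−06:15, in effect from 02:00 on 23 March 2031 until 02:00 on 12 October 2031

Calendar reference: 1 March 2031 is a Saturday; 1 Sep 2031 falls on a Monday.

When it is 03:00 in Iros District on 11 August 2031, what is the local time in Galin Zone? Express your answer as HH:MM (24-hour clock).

06:45

1 March 2031 is a Saturday, so the first Saturday is March 1.
1 September 2031 is a Monday, so Fridays fall on 5, 12, 19, 26; the last is September 26.
11 August 2031 falls between 1 March and 26 September, so daylight saving is in effect and Iros District is at UTC−10:00.
03:00 Iros District + 10h = 13:00 UTC.
At the standard offset (UTC−07:15), 13:00 UTC − 7h15m = 05:45 Galin Zone standard time.
The standard-time date in Galin Zone, 11 August 2031, lies within the daylight-saving period (23 March – 12 October), so Galin Zone is on daylight time, UTC−06:15.
13:00 UTC − 6h15m = 06:45 Galin Zone.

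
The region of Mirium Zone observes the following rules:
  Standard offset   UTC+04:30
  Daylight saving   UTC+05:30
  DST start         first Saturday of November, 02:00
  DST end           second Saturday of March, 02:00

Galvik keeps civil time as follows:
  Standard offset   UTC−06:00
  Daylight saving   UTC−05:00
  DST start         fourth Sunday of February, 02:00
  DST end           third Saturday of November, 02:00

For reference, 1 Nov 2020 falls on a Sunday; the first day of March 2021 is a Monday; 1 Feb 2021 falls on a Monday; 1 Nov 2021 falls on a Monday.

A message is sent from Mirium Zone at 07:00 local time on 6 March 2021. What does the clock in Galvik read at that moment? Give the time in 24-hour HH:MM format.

20:30

1 November 2020 is a Sunday, so the first Saturday is November 7.
1 March 2021 is a Monday, so the first Saturday is March 6 and the second is March 13.
Daylight saving runs 7 November 2020 – 13 March 2021; 6 March 2021 is inside that window, so Mirium Zone is at UTC+05:30.
07:00 Mirium Zone − 5h30m = 01:30 UTC.
1 February 2021 is a Monday, so the first Sunday is February 7 and the fourth is February 28.
1 November 2021 is a Monday, so the first Saturday is November 6 and the third is November 20.
At the standard offset (UTC−06:00), 01:30 UTC − 6h = 19:30 Galvik standard time (rolling into the previous day, 5 March 2021).
The standard-time date in Galvik, 5 March 2021, falls between 28 February and 20 November, so daylight saving is in effect and Galvik is at UTC−05:00.
01:30 UTC − 5h = 20:30 Galvik (rolling into the previous day, 5 March 2021).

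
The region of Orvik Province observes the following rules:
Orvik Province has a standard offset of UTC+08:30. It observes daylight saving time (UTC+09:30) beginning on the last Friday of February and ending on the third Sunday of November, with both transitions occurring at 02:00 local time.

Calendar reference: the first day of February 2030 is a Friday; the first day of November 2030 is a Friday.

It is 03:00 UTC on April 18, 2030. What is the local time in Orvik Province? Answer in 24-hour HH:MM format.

1 February 2030 is a Friday, so Fridays fall on 1, 8, 15, 22; the last is February 22.
1 November 2030 is a Friday, so the first Sunday is November 3 and the third is November 17.
At the standard offset (UTC+08:30), 03:00 UTC + 8h30m = 11:30 Orvik Province standard time.
The standard-time date in Orvik Province, April 18, 2030, falls between 22 February and 17 November, so daylight saving is in effect and Orvik Province is at UTC+09:30.
03:00 UTC + 9h30m = 12:30 local.

12:30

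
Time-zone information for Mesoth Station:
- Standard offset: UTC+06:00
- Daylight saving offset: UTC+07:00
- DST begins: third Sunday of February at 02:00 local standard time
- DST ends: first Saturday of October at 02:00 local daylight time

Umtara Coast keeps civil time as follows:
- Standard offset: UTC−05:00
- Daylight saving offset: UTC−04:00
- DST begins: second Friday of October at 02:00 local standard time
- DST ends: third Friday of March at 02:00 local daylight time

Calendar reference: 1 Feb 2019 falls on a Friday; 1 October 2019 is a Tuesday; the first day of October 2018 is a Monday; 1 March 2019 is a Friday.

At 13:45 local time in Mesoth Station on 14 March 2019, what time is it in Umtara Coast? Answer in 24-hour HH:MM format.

1 February 2019 is a Friday, so the first Sunday is February 3 and the third is February 17.
1 October 2019 is a Tuesday, so the first Saturday is October 5.
14 March 2019 lies within the daylight-saving period (17 February – 5 October), so Mesoth Station is on daylight time, UTC+07:00.
13:45 Mesoth Station − 7h = 06:45 UTC.
1 October 2018 is a Monday, so the first Friday is October 5 and the second is October 12.
1 March 2019 is a Friday, so the first Friday is March 1 and the third is March 15.
At the standard offset (UTC−05:00), 06:45 UTC − 5h = 01:45 Umtara Coast standard time.
Daylight saving runs 12 October 2018 – 15 March 2019; the standard-time date in Umtara Coast, 14 March 2019, is inside that window, so Umtara Coast is at UTC−04:00.
06:45 UTC − 4h = 02:45 Umtara Coast.

02:45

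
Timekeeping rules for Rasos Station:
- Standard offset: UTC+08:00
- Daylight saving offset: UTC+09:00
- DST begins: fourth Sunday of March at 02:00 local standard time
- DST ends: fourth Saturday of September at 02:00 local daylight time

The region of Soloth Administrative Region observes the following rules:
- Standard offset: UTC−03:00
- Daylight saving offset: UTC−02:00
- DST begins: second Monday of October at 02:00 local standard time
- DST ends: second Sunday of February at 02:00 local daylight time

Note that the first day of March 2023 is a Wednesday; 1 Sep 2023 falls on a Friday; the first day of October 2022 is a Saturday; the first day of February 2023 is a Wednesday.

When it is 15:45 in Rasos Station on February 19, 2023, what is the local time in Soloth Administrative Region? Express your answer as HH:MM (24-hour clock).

1 March 2023 is a Wednesday, so the first Sunday is March 5 and the fourth is March 26.
1 September 2023 is a Friday, so the first Saturday is September 2 and the fourth is September 23.
February 19, 2023 is outside the daylight-saving period (26 March – 23 September), so Rasos Station is on standard time, UTC+08:00.
15:45 Rasos Station − 8h = 07:45 UTC.
1 October 2022 is a Saturday, so the first Monday is October 3 and the second is October 10.
1 February 2023 is a Wednesday, so the first Sunday is February 5 and the second is February 12.
At the standard offset (UTC−03:00), 07:45 UTC − 3h = 04:45 Soloth Administrative Region standard time.
The standard-time date in Soloth Administrative Region, February 19, 2023, is outside the daylight-saving period (10 October 2022 – 12 February 2023), so Soloth Administrative Region is on standard time, UTC−03:00.
07:45 UTC − 3h = 04:45 Soloth Administrative Region.

04:45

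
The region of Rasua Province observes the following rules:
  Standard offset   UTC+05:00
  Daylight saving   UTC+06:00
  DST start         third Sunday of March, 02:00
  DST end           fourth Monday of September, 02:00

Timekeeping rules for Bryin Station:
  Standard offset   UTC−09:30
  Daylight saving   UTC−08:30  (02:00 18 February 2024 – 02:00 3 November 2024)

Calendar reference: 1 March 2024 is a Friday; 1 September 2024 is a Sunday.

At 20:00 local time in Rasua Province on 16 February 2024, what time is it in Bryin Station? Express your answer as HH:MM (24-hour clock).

05:30

1 March 2024 is a Friday, so the first Sunday is March 3 and the third is March 17.
1 September 2024 is a Sunday, so the first Monday is September 2 and the fourth is September 23.
Daylight saving runs 17 March – 23 September; 16 February 2024 is outside that window, so Rasua Province is on standard time at UTC+05:00.
20:00 Rasua Province − 5h = 15:00 UTC.
At the standard offset (UTC−09:30), 15:00 UTC − 9h30m = 05:30 Bryin Station standard time.
The standard-time date in Bryin Station, 16 February 2024, does not fall between 18 February and 3 November, so daylight saving is not in effect and Bryin Station is at UTC−09:30.
15:00 UTC − 9h30m = 05:30 Bryin Station.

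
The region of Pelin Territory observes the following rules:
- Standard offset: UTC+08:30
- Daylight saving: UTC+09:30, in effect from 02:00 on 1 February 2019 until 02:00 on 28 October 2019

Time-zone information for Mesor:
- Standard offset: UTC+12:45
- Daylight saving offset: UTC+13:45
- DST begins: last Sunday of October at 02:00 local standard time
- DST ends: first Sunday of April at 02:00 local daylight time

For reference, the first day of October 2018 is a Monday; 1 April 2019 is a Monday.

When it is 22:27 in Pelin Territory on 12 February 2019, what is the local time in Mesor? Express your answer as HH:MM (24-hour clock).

02:42

Daylight saving runs 1 February – 28 October; 12 February 2019 is inside that window, so Pelin Territory is at UTC+09:30.
22:27 Pelin Territory − 9h30m = 12:57 UTC.
1 October 2018 is a Monday, so Sundays fall on 7, 14, 21, 28; the last is October 28.
1 April 2019 is a Monday, so the first Sunday is April 7.
At the standard offset (UTC+12:45), 12:57 UTC + 12h45m = 01:42 Mesor standard time (rolling into the next day, 13 February 2019).
The standard-time date in Mesor, 13 February 2019, falls between 28 October 2018 and 7 April 2019, so daylight saving is in effect and Mesor is at UTC+13:45.
12:57 UTC + 13h45m = 02:42 Mesor (rolling into the next day, 13 February 2019).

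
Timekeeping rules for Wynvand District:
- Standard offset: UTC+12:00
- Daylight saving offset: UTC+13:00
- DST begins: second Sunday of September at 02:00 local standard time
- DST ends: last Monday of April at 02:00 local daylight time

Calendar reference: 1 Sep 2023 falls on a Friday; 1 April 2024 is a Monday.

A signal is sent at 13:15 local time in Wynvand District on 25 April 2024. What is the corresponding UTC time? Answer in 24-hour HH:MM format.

1 September 2023 is a Friday, so the first Sunday is September 3 and the second is September 10.
1 April 2024 is a Monday, so Mondays fall on 1, 8, 15, 22, 29; the last is April 29.
Daylight saving runs 10 September 2023 – 29 April 2024; 25 April 2024 is inside that window, so Wynvand District is at UTC+13:00.
13:15 local − 13h = 00:15 UTC.

00:15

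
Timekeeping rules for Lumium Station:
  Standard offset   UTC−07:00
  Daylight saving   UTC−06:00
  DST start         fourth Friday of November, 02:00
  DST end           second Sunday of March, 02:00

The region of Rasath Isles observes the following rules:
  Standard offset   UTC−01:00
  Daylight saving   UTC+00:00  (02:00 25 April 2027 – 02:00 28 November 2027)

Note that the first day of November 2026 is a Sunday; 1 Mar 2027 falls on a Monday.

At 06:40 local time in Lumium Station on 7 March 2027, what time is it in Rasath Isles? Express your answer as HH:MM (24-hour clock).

11:40

1 November 2026 is a Sunday, so the first Friday is November 6 and the fourth is November 27.
1 March 2027 is a Monday, so the first Sunday is March 7 and the second is March 14.
7 March 2027 falls between 27 November 2026 and 14 March 2027, so daylight saving is in effect and Lumium Station is at UTC−06:00.
06:40 Lumium Station + 6h = 12:40 UTC.
At the standard offset (UTC−01:00), 12:40 UTC − 1h = 11:40 Rasath Isles standard time.
The standard-time date in Rasath Isles, 7 March 2027, does not fall between 25 April and 28 November, so daylight saving is not in effect and Rasath Isles is at UTC−01:00.
12:40 UTC − 1h = 11:40 Rasath Isles.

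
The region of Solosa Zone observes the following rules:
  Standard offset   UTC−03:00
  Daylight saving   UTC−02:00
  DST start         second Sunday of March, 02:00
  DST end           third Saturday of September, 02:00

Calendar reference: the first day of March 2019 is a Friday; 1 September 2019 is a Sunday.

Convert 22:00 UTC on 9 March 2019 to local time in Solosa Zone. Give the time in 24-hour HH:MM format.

19:00

1 March 2019 is a Friday, so the first Sunday is March 3 and the second is March 10.
1 September 2019 is a Sunday, so the first Saturday is September 7 and the third is September 21.
At the standard offset (UTC−03:00), 22:00 UTC − 3h = 19:00 Solosa Zone standard time.
Daylight saving runs 10 March – 21 September; the standard-time date in Solosa Zone, 9 March 2019, is outside that window, so Solosa Zone is on standard time at UTC−03:00.
22:00 UTC − 3h = 19:00 local.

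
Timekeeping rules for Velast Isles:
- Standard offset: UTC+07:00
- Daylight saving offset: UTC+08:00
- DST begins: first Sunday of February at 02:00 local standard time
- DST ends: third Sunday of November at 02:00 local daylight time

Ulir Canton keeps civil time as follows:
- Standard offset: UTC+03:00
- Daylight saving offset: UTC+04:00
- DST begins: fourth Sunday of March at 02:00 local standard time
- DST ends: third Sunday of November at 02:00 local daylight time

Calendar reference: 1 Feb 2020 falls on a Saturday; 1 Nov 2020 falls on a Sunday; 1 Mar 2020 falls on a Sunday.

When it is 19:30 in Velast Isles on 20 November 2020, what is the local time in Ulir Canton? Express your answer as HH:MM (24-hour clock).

1 February 2020 is a Saturday, so the first Sunday is February 2.
1 November 2020 is a Sunday, so the first Sunday is November 1 and the third is November 15.
20 November 2020 does not fall between 2 February and 15 November, so daylight saving is not in effect and Velast Isles is at UTC+07:00.
19:30 Velast Isles − 7h = 12:30 UTC.
1 March 2020 is a Sunday, so the first Sunday is March 1 and the fourth is March 22.
1 November 2020 is a Sunday, so the first Sunday is November 1 and the third is November 15.
At the standard offset (UTC+03:00), 12:30 UTC + 3h = 15:30 Ulir Canton standard time.
The standard-time date in Ulir Canton, 20 November 2020, does not fall between 22 March and 15 November, so daylight saving is not in effect and Ulir Canton is at UTC+03:00.
12:30 UTC + 3h = 15:30 Ulir Canton.

15:30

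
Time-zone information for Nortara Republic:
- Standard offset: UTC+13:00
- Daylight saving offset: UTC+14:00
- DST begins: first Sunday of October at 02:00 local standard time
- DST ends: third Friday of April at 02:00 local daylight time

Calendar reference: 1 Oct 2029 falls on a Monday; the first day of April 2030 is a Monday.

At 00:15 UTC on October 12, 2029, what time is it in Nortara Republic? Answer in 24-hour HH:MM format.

1 October 2029 is a Monday, so the first Sunday is October 7.
1 April 2030 is a Monday, so the first Friday is April 5 and the third is April 19.
At the standard offset (UTC+13:00), 00:15 UTC + 13h = 13:15 Nortara Republic standard time.
The standard-time date in Nortara Republic, October 12, 2029, lies within the daylight-saving period (7 October 2029 – 19 April 2030), so Nortara Republic is on daylight time, UTC+14:00.
00:15 UTC + 14h = 14:15 local.

14:15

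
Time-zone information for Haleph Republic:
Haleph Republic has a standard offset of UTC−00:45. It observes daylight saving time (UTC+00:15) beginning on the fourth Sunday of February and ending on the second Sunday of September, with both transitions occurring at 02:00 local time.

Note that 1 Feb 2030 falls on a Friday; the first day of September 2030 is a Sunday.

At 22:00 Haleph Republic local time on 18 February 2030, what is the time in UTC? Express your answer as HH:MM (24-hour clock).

1 February 2030 is a Friday, so the first Sunday is February 3 and the fourth is February 24.
1 September 2030 is a Sunday, so the first Sunday is September 1 and the second is September 8.
18 February 2030 does not fall between 24 February and 8 September, so daylight saving is not in effect and Haleph Republic is at UTC−00:45.
22:00 local + 0h45m = 22:45 UTC.

22:45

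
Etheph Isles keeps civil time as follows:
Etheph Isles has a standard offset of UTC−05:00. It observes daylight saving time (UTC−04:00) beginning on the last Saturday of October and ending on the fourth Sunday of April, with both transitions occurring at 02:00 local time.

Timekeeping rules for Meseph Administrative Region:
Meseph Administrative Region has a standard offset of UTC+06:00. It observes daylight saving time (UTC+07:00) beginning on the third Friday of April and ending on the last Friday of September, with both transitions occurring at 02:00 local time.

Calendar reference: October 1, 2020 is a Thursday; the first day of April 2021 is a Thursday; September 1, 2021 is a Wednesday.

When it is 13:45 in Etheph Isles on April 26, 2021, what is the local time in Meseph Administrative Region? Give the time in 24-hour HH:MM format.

01:45

1 October 2020 is a Thursday, so Saturdays fall on 3, 10, 17, 24, 31; the last is October 31.
1 April 2021 is a Thursday, so the first Sunday is April 4 and the fourth is April 25.
Daylight saving runs 31 October 2020 – 25 April 2021; April 26, 2021 is outside that window, so Etheph Isles is on standard time at UTC−05:00.
13:45 Etheph Isles + 5h = 18:45 UTC.
1 April 2021 is a Thursday, so the first Friday is April 2 and the third is April 16.
1 September 2021 is a Wednesday, so Fridays fall on 3, 10, 17, 24; the last is September 24.
At the standard offset (UTC+06:00), 18:45 UTC + 6h = 00:45 Meseph Administrative Region standard time (rolling into the next day, 27 April 2021).
The standard-time date in Meseph Administrative Region, April 27, 2021, lies within the daylight-saving period (16 April – 24 September), so Meseph Administrative Region is on daylight time, UTC+07:00.
18:45 UTC + 7h = 01:45 Meseph Administrative Region (rolling into the next day, 27 April 2021).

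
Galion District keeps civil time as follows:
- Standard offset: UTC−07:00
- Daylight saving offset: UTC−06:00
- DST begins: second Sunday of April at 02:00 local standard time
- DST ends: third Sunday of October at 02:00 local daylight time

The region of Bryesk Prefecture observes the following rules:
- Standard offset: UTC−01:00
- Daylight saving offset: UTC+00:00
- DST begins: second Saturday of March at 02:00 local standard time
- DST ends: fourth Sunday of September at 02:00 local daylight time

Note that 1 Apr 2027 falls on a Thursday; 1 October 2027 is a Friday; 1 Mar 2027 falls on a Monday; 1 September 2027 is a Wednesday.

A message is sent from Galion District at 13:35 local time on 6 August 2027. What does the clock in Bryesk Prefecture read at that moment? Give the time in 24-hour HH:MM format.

1 April 2027 is a Thursday, so the first Sunday is April 4 and the second is April 11.
1 October 2027 is a Friday, so the first Sunday is October 3 and the third is October 17.
6 August 2027 lies within the daylight-saving period (11 April – 17 October), so Galion District is on daylight time, UTC−06:00.
13:35 Galion District + 6h = 19:35 UTC.
1 March 2027 is a Monday, so the first Saturday is March 6 and the second is March 13.
1 September 2027 is a Wednesday, so the first Sunday is September 5 and the fourth is September 26.
At the standard offset (UTC−01:00), 19:35 UTC − 1h = 18:35 Bryesk Prefecture standard time.
The standard-time date in Bryesk Prefecture, 6 August 2027, lies within the daylight-saving period (13 March – 26 September), so Bryesk Prefecture is on daylight time, UTC+00:00.
19:35 UTC + 0h = 19:35 Bryesk Prefecture.

19:35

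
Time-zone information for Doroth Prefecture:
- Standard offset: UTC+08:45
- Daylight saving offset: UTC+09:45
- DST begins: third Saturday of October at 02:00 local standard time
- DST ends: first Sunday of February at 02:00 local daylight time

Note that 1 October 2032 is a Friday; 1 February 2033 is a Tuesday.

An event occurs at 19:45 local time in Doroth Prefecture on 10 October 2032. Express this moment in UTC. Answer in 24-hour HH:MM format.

11:00

1 October 2032 is a Friday, so the first Saturday is October 2 and the third is October 16.
1 February 2033 is a Tuesday, so the first Sunday is February 6.
10 October 2032 is outside the daylight-saving period (16 October 2032 – 6 February 2033), so Doroth Prefecture is on standard time, UTC+08:45.
19:45 local − 8h45m = 11:00 UTC.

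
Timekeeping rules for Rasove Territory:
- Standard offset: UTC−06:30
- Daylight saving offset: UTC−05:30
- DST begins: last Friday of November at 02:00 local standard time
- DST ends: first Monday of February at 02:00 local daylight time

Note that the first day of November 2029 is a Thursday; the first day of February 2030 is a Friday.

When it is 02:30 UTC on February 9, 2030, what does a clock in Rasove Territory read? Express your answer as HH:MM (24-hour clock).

20:00

1 November 2029 is a Thursday, so Fridays fall on 2, 9, 16, 23, 30; the last is November 30.
1 February 2030 is a Friday, so the first Monday is February 4.
At the standard offset (UTC−06:30), 02:30 UTC − 6h30m = 20:00 Rasove Territory standard time (rolling into the previous day, 8 February 2030).
Daylight saving runs 30 November 2029 – 4 February 2030; the standard-time date in Rasove Territory, February 8, 2030, is outside that window, so Rasove Territory is on standard time at UTC−06:30.
02:30 UTC − 6h30m = 20:00 local (rolling into the previous day, 8 February 2030).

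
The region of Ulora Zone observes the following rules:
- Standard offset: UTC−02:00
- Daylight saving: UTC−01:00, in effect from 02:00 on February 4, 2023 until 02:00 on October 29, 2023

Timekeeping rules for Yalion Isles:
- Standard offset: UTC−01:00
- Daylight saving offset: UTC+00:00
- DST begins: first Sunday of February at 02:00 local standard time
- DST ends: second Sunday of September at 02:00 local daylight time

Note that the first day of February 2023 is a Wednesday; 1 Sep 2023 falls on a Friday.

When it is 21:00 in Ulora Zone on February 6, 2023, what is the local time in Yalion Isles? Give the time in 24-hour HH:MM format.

22:00

February 6, 2023 falls between 4 February and 29 October, so daylight saving is in effect and Ulora Zone is at UTC−01:00.
21:00 Ulora Zone + 1h = 22:00 UTC.
1 February 2023 is a Wednesday, so the first Sunday is February 5.
1 September 2023 is a Friday, so the first Sunday is September 3 and the second is September 10.
At the standard offset (UTC−01:00), 22:00 UTC − 1h = 21:00 Yalion Isles standard time.
Daylight saving runs 5 February – 10 September; the standard-time date in Yalion Isles, February 6, 2023, is inside that window, so Yalion Isles is at UTC+00:00.
22:00 UTC + 0h = 22:00 Yalion Isles.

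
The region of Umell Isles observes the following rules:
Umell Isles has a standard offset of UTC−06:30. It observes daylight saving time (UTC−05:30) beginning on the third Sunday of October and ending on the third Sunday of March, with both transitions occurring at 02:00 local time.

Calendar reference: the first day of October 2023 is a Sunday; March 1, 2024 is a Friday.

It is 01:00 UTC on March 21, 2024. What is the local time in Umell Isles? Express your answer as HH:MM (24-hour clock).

1 October 2023 is a Sunday, so the first Sunday is October 1 and the third is October 15.
1 March 2024 is a Friday, so the first Sunday is March 3 and the third is March 17.
At the standard offset (UTC−06:30), 01:00 UTC − 6h30m = 18:30 Umell Isles standard time (rolling into the previous day, 20 March 2024).
The standard-time date in Umell Isles, March 20, 2024, does not fall between 15 October 2023 and 17 March 2024, so daylight saving is not in effect and Umell Isles is at UTC−06:30.
01:00 UTC − 6h30m = 18:30 local (rolling into the previous day, 20 March 2024).

18:30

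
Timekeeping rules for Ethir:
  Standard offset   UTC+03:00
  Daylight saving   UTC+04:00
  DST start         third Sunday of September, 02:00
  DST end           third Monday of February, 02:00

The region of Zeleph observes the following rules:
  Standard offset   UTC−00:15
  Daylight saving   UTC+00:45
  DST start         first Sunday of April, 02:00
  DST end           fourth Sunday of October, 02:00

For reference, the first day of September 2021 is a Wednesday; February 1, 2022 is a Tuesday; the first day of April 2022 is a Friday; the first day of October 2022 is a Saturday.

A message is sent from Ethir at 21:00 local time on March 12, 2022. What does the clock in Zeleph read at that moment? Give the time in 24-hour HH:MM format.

17:45

1 September 2021 is a Wednesday, so the first Sunday is September 5 and the third is September 19.
1 February 2022 is a Tuesday, so the first Monday is February 7 and the third is February 21.
Daylight saving runs 19 September 2021 – 21 February 2022; March 12, 2022 is outside that window, so Ethir is on standard time at UTC+03:00.
21:00 Ethir − 3h = 18:00 UTC.
1 April 2022 is a Friday, so the first Sunday is April 3.
1 October 2022 is a Saturday, so the first Sunday is October 2 and the fourth is October 23.
At the standard offset (UTC−00:15), 18:00 UTC − 0h15m = 17:45 Zeleph standard time.
The standard-time date in Zeleph, March 12, 2022, is outside the daylight-saving period (3 April – 23 October), so Zeleph is on standard time, UTC−00:15.
18:00 UTC − 0h15m = 17:45 Zeleph.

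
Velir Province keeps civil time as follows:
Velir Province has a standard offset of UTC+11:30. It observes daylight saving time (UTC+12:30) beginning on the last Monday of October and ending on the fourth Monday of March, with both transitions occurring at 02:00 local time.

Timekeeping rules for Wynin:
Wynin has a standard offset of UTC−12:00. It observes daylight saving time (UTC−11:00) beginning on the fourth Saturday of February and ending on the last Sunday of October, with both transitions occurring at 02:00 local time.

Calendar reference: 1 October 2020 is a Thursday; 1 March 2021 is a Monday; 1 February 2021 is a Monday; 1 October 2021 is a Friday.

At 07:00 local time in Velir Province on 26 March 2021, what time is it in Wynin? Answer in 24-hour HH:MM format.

1 October 2020 is a Thursday, so Mondays fall on 5, 12, 19, 26; the last is October 26.
1 March 2021 is a Monday, so the first Monday is March 1 and the fourth is March 22.
26 March 2021 does not fall between 26 October 2020 and 22 March 2021, so daylight saving is not in effect and Velir Province is at UTC+11:30.
07:00 Velir Province − 11h30m = 19:30 UTC (rolling into the previous day, 25 March 2021).
1 February 2021 is a Monday, so the first Saturday is February 6 and the fourth is February 27.
1 October 2021 is a Friday, so Sundays fall on 3, 10, 17, 24, 31; the last is October 31.
At the standard offset (UTC−12:00), 19:30 UTC − 12h = 07:30 Wynin standard time.
The standard-time date in Wynin, 25 March 2021, falls between 27 February and 31 October, so daylight saving is in effect and Wynin is at UTC−11:00.
19:30 UTC − 11h = 08:30 Wynin.

08:30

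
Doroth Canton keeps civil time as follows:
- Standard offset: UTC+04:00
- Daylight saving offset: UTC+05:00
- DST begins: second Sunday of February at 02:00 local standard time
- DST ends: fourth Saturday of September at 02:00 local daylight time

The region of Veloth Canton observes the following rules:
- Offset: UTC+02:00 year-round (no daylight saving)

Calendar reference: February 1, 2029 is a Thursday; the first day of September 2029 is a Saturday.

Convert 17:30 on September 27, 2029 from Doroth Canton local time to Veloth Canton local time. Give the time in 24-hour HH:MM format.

15:30

1 February 2029 is a Thursday, so the first Sunday is February 4 and the second is February 11.
1 September 2029 is a Saturday, so the first Saturday is September 1 and the fourth is September 22.
September 27, 2029 does not fall between 11 February and 22 September, so daylight saving is not in effect and Doroth Canton is at UTC+04:00.
17:30 Doroth Canton − 4h = 13:30 UTC.
Veloth Canton stays on UTC+02:00 all year.
13:30 UTC + 2h = 15:30 Veloth Canton.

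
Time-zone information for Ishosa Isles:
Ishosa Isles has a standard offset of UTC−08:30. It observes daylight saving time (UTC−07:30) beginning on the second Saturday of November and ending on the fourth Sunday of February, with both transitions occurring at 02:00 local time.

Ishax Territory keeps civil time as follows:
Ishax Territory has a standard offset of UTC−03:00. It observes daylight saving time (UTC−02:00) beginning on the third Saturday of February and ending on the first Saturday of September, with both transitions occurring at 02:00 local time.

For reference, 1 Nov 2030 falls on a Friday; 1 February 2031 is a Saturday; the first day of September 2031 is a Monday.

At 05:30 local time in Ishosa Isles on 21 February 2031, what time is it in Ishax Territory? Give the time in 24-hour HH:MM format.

1 November 2030 is a Friday, so the first Saturday is November 2 and the second is November 9.
1 February 2031 is a Saturday, so the first Sunday is February 2 and the fourth is February 23.
Daylight saving runs 9 November 2030 – 23 February 2031; 21 February 2031 is inside that window, so Ishosa Isles is at UTC−07:30.
05:30 Ishosa Isles + 7h30m = 13:00 UTC.
1 February 2031 is a Saturday, so the first Saturday is February 1 and the third is February 15.
1 September 2031 is a Monday, so the first Saturday is September 6.
At the standard offset (UTC−03:00), 13:00 UTC − 3h = 10:00 Ishax Territory standard time.
The standard-time date in Ishax Territory, 21 February 2031, lies within the daylight-saving period (15 February – 6 September), so Ishax Territory is on daylight time, UTC−02:00.
13:00 UTC − 2h = 11:00 Ishax Territory.

11:00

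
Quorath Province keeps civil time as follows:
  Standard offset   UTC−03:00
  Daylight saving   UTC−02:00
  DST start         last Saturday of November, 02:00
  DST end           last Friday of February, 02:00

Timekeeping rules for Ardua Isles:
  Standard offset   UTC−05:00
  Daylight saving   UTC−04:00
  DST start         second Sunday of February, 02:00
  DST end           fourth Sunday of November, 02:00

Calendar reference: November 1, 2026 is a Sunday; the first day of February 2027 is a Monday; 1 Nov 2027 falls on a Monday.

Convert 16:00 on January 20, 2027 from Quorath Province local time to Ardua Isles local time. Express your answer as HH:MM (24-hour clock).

13:00

1 November 2026 is a Sunday, so Saturdays fall on 7, 14, 21, 28; the last is November 28.
1 February 2027 is a Monday, so Fridays fall on 5, 12, 19, 26; the last is February 26.
Daylight saving runs 28 November 2026 – 26 February 2027; January 20, 2027 is inside that window, so Quorath Province is at UTC−02:00.
16:00 Quorath Province + 2h = 18:00 UTC.
1 February 2027 is a Monday, so the first Sunday is February 7 and the second is February 14.
1 November 2027 is a Monday, so the first Sunday is November 7 and the fourth is November 28.
At the standard offset (UTC−05:00), 18:00 UTC − 5h = 13:00 Ardua Isles standard time.
The standard-time date in Ardua Isles, January 20, 2027, does not fall between 14 February and 28 November, so daylight saving is not in effect and Ardua Isles is at UTC−05:00.
18:00 UTC − 5h = 13:00 Ardua Isles.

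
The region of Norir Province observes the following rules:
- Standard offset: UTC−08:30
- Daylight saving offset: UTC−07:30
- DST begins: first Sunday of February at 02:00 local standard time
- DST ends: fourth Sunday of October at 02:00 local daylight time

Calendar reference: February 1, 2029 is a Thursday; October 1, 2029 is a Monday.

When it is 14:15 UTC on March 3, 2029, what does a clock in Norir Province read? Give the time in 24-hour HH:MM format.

06:45

1 February 2029 is a Thursday, so the first Sunday is February 4.
1 October 2029 is a Monday, so the first Sunday is October 7 and the fourth is October 28.
At the standard offset (UTC−08:30), 14:15 UTC − 8h30m = 05:45 Norir Province standard time.
The standard-time date in Norir Province, March 3, 2029, falls between 4 February and 28 October, so daylight saving is in effect and Norir Province is at UTC−07:30.
14:15 UTC − 7h30m = 06:45 local.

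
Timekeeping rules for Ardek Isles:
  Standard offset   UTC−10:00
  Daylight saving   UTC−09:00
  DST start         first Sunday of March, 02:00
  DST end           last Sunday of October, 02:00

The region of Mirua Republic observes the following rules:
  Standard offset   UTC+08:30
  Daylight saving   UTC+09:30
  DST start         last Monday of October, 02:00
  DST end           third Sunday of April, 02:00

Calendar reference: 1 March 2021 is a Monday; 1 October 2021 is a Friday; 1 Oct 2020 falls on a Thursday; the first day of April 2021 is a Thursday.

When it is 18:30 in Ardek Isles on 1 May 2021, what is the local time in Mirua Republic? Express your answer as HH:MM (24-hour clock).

12:00

1 March 2021 is a Monday, so the first Sunday is March 7.
1 October 2021 is a Friday, so Sundays fall on 3, 10, 17, 24, 31; the last is October 31.
Daylight saving runs 7 March – 31 October; 1 May 2021 is inside that window, so Ardek Isles is at UTC−09:00.
18:30 Ardek Isles + 9h = 03:30 UTC (rolling into the next day, 2 May 2021).
1 October 2020 is a Thursday, so Mondays fall on 5, 12, 19, 26; the last is October 26.
1 April 2021 is a Thursday, so the first Sunday is April 4 and the third is April 18.
At the standard offset (UTC+08:30), 03:30 UTC + 8h30m = 12:00 Mirua Republic standard time.
The standard-time date in Mirua Republic, 2 May 2021, is outside the daylight-saving period (26 October 2020 – 18 April 2021), so Mirua Republic is on standard time, UTC+08:30.
03:30 UTC + 8h30m = 12:00 Mirua Republic.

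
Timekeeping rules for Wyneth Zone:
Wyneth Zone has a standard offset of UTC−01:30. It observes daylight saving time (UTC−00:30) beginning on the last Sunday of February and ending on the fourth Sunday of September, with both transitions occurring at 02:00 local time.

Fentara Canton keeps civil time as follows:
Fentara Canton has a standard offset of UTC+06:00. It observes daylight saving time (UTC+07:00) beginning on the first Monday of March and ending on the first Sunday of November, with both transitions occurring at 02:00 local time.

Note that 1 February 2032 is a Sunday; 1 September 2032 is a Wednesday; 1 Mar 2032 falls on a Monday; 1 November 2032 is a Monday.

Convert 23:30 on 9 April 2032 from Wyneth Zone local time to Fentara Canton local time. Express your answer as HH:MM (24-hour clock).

07:00

1 February 2032 is a Sunday, so Sundays fall on 1, 8, 15, 22, 29; the last is February 29.
1 September 2032 is a Wednesday, so the first Sunday is September 5 and the fourth is September 26.
9 April 2032 lies within the daylight-saving period (29 February – 26 September), so Wyneth Zone is on daylight time, UTC−00:30.
23:30 Wyneth Zone + 0h30m = 00:00 UTC (rolling into the next day, 10 April 2032).
1 March 2032 is a Monday, so the first Monday is March 1.
1 November 2032 is a Monday, so the first Sunday is November 7.
At the standard offset (UTC+06:00), 00:00 UTC + 6h = 06:00 Fentara Canton standard time.
The standard-time date in Fentara Canton, 10 April 2032, lies within the daylight-saving period (1 March – 7 November), so Fentara Canton is on daylight time, UTC+07:00.
00:00 UTC + 7h = 07:00 Fentara Canton.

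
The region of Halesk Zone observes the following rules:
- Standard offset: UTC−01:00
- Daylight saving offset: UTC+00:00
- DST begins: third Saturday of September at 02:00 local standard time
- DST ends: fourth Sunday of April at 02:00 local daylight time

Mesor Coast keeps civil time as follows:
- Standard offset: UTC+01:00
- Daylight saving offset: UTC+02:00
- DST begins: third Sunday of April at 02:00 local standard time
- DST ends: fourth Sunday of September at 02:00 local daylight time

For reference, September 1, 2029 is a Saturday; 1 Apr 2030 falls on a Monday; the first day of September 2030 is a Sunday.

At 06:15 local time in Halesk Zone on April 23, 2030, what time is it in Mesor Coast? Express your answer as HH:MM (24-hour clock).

08:15

1 September 2029 is a Saturday, so the first Saturday is September 1 and the third is September 15.
1 April 2030 is a Monday, so the first Sunday is April 7 and the fourth is April 28.
April 23, 2030 falls between 15 September 2029 and 28 April 2030, so daylight saving is in effect and Halesk Zone is at UTC+00:00.
06:15 Halesk Zone − 0h = 06:15 UTC.
1 April 2030 is a Monday, so the first Sunday is April 7 and the third is April 21.
1 September 2030 is a Sunday, so the first Sunday is September 1 and the fourth is September 22.
At the standard offset (UTC+01:00), 06:15 UTC + 1h = 07:15 Mesor Coast standard time.
Daylight saving runs 21 April – 22 September; the standard-time date in Mesor Coast, April 23, 2030, is inside that window, so Mesor Coast is at UTC+02:00.
06:15 UTC + 2h = 08:15 Mesor Coast.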